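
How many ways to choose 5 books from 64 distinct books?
C(64,5) = 64!/(5!×59!) = 7624512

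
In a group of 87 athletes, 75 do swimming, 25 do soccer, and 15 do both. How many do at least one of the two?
|A∪B| = |A| + |B| - |A∩B| = 75 + 25 - 15 = 85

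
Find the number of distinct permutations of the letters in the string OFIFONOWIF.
10! / (2! × 1! × 3! × 3! × 1!) = 50400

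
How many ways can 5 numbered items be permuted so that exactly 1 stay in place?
Choose the 1 fixed point C(5,1) = 5, derange the rest: !4 = Σ_{j=0}^{4} (-1)^j·4!/j! = 24 - 24 + 12 - 4 + 1 = 9. Product = 5 × 9 = 45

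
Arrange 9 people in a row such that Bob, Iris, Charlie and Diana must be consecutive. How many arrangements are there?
Treat the 4 as one block: (9-4+1)! × 4! = 720 × 24 = 17280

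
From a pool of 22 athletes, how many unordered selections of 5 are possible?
C(22,5) = 22!/(5!×17!) = 26334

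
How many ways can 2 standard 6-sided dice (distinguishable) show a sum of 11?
Coefficient of x^11 in (x + x² + ... + x^6)^2. By inclusion-exclusion on dice exceeding 6: Σ_j (-1)^j C(2,j)·C(11-1-6j, 1) = C(2,0)·C(10,1) - C(2,1)·C(4,1) = 1·10 - 2·4 = 2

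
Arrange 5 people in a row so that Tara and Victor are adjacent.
Treat as block: (5-1)! × 2! = 24 × 2 = 48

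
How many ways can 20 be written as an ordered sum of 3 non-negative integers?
C(20+3-1, 3-1) = C(22, 2) = 231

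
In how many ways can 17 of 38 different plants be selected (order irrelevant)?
C(38,17) = 38!/(17!×21!) = 28781143380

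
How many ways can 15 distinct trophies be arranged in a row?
15! = 1307674368000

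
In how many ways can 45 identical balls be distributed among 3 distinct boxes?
C(45+3-1, 3-1) = C(47, 2) = 1081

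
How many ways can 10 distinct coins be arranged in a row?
10! = 3628800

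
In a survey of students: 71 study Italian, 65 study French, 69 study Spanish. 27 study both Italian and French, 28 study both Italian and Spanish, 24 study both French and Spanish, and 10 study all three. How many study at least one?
|A∪B∪C| = 71+65+69-27-28-24+10 = 136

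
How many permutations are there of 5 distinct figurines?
5! = 120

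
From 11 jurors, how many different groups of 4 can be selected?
C(11,4) = 11!/(4!×7!) = 330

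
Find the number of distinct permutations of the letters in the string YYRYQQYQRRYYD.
13! / (3! × 1! × 3! × 6!) = 240240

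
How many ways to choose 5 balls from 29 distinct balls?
C(29,5) = 29!/(5!×24!) = 118755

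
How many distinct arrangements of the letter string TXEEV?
5! / (1! × 2! × 1! × 1!) = 60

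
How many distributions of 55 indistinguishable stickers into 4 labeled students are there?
C(55+4-1, 4-1) = C(58, 3) = 30856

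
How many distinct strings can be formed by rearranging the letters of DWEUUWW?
7! / (2! × 3! × 1! × 1!) = 420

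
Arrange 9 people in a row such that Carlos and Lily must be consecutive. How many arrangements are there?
Treat the 2 as one block: (9-2+1)! × 2! = 40320 × 2 = 80640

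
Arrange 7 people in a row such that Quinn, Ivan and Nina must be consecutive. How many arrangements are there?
Treat the 3 as one block: (7-3+1)! × 3! = 120 × 6 = 720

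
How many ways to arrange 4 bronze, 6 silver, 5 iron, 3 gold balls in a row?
18! / (4! × 6! × 5! × 3!) = 514594080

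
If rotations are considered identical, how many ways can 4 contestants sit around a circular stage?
Circular: fix one position, arrange the rest. (4-1)! = 6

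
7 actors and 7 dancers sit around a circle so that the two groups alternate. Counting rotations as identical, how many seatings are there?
Fix one of the actors: (7-1)! ways for the remaining actors, × 7! ways for the dancers = 720 × 5040 = 3628800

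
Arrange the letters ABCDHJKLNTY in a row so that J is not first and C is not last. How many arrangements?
By inclusion-exclusion: 11! - 2×(11-1)! + (11-2)! = 39916800 - 7257600 + 362880 = 33022080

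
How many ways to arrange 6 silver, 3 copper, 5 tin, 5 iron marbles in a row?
19! / (6! × 3! × 5! × 5!) = 1955457504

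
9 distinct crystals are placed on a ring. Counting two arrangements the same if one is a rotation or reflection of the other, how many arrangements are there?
(9-1)!/2 = 40320/2 = 20160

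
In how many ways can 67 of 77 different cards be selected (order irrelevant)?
C(77,67) = 77!/(67!×10!) = 1096993404430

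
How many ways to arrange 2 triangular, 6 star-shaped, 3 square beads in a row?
11! / (2! × 6! × 3!) = 4620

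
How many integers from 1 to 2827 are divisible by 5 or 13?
⌊2827/5⌋ + ⌊2827/13⌋ - ⌊2827/65⌋ = 565 + 217 - 43 = 739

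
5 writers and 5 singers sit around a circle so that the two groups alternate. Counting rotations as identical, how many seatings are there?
Fix one of the writers: (5-1)! ways for the remaining writers, × 5! ways for the singers = 24 × 120 = 2880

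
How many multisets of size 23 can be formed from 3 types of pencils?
C(23+3-1, 3-1) = C(25, 2) = 300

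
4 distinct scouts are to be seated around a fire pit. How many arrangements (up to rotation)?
Circular: fix one position, arrange the rest. (4-1)! = 6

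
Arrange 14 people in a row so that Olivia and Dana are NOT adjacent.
Total - adjacent = 14! - (14-1)!×2 = 87178291200 - 12454041600 = 74724249600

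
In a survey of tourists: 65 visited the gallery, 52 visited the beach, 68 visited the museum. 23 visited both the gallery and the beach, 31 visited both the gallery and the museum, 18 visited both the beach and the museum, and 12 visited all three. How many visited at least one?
|A∪B∪C| = 65+52+68-23-31-18+12 = 125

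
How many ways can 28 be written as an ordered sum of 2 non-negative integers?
C(28+2-1, 2-1) = C(29, 1) = 29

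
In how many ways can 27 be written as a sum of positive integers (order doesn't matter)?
Pentagonal recurrence p(n) = p(n-1) + p(n-2) - p(n-5) - p(n-7) + p(n-12) + p(n-15) - ... gives p(0..26) = 1, 1, 2, 3, 5, 7, 11, 15, 22, 30, 42, 56, 77, 101, 135, 176, 231, 297, 385, 490, 627, 792, 1002, 1255, 1575, 1958, 2436. p(27) = p(26) + p(25) - p(22) - p(20) + p(15) + p(12) - p(5) - p(1) = 2436 + 1958 - 1002 - 627 + 176 + 77 - 7 - 1 = 3010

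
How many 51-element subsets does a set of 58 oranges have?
C(58,51) = 58!/(51!×7!) = 300674088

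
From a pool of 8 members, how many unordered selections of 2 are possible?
C(8,2) = 8!/(2!×6!) = 28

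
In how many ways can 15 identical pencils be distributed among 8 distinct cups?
C(15+8-1, 8-1) = C(22, 7) = 170544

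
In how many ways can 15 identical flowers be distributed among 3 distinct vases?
C(15+3-1, 3-1) = C(17, 2) = 136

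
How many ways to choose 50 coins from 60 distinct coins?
C(60,50) = 60!/(50!×10!) = 75394027566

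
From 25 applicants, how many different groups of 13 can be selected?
C(25,13) = 25!/(13!×12!) = 5200300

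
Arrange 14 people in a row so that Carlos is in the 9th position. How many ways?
Fix one position: (14-1)! = 6227020800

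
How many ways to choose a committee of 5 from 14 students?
C(14,5) = 14!/(5!×9!) = 2002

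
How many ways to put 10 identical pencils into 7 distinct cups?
C(10+7-1, 7-1) = C(16, 6) = 8008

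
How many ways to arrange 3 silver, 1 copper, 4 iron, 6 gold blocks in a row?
14! / (3! × 1! × 4! × 6!) = 840840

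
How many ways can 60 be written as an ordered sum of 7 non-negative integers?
C(60+7-1, 7-1) = C(66, 6) = 90858768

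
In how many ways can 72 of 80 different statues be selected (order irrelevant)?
C(80,72) = 80!/(72!×8!) = 28987537150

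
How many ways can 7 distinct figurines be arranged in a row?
7! = 5040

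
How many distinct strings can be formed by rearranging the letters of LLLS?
4! / (1! × 3!) = 4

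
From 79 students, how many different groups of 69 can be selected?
C(79,69) = 79!/(69!×10!) = 1440680596355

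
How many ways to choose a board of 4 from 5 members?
C(5,4) = 5!/(4!×1!) = 5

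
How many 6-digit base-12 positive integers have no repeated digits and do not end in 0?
Last digit: 11 nonzero choices. First digit: 10 (nonzero, ≠last). Middle 4: P(10,4) = 5040. Total = 554400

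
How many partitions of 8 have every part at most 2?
Let r_j(i) = number of partitions of i into parts ≤ j, for i = 0..8. r_1(i) = 1 for all i; r_j(i) = r_{j-1}(i) + r_j(i-j). Rows j = 2..2: ≤2: 1 1 2 2 3 3 4 4 5. r_2(8) = 5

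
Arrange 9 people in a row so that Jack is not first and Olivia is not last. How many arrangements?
By inclusion-exclusion: 9! - 2×(9-1)! + (9-2)! = 362880 - 80640 + 5040 = 287280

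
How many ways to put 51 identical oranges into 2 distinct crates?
C(51+2-1, 2-1) = C(52, 1) = 52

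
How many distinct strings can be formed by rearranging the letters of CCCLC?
5! / (1! × 4!) = 5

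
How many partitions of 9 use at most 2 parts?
By conjugation, equals partitions of 9 into parts ≤ 2. Let r_j(i) = number of partitions of i into parts ≤ j, for i = 0..9. r_1(i) = 1 for all i; r_j(i) = r_{j-1}(i) + r_j(i-j). Rows j = 2..2: ≤2: 1 1 2 2 3 3 4 4 5 5. r_2(9) = 5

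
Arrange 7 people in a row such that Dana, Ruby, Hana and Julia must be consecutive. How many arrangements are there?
Treat the 4 as one block: (7-4+1)! × 4! = 24 × 24 = 576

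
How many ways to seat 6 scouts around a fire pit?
Circular: fix one position, arrange the rest. (6-1)! = 120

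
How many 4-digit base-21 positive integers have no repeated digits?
First digit: 20 choices (nonzero). Then descending: 20 × 20 × 19 × 18 = 136800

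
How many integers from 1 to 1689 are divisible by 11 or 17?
⌊1689/11⌋ + ⌊1689/17⌋ - ⌊1689/187⌋ = 153 + 99 - 9 = 243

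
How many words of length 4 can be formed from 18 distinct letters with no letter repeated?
P(18,4) = 18!/(18-4)! = 73440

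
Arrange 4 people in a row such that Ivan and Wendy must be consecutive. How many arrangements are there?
Treat the 2 as one block: (4-2+1)! × 2! = 6 × 2 = 12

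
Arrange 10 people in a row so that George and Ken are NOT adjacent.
Total - adjacent = 10! - (10-1)!×2 = 3628800 - 725760 = 2903040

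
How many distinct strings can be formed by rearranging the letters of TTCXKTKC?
8! / (3! × 2! × 1! × 2!) = 1680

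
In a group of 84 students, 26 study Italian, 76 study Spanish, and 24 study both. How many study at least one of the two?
|A∪B| = |A| + |B| - |A∩B| = 26 + 76 - 24 = 78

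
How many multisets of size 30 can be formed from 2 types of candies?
C(30+2-1, 2-1) = C(31, 1) = 31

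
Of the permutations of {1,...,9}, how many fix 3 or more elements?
Exactly j fixed points: C(9,j)·!(9-j); sum over j ≥ 3 (derangement numbers via !m = (m-1)·(!(m-1) + !(m-2)): !0..!6 = 1, 0, 1, 2, 9, 44, 265). Σ_{j=3}^{9} C(9,j)·!(9-j) = C(9,3)·!6 + C(9,4)·!5 + C(9,5)·!4 + C(9,6)·!3 + C(9,7)·!2 + C(9,8)·!1 + C(9,9)·!0 = 84·265 + 126·44 + 126·9 + 84·2 + 36·1 + 9·0 + 1·1 = 29143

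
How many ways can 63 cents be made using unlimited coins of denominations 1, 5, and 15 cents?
Coefficient of x^63 in 1/(1-x^1) · 1/(1-x^5) · 1/(1-x^15). Case on j = number of 15-cent coins (j = 0..4); remainder r = 63 - 15j is made from {1,5} in ⌊r/5⌋+1 ways. r = 63, 48, 33, 18, 3 → 13 + 10 + 7 + 4 + 1 = 35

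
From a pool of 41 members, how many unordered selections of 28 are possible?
C(41,28) = 41!/(28!×13!) = 17620076360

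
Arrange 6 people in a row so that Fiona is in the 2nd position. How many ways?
Fix one position: (6-1)! = 120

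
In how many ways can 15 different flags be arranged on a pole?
15! = 1307674368000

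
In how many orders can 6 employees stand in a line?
6! = 720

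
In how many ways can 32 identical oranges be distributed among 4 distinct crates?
C(32+4-1, 4-1) = C(35, 3) = 6545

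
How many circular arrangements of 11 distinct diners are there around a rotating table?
Circular: fix one position, arrange the rest. (11-1)! = 3628800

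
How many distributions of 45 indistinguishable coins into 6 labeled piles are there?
C(45+6-1, 6-1) = C(50, 5) = 2118760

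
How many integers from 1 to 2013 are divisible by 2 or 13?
⌊2013/2⌋ + ⌊2013/13⌋ - ⌊2013/26⌋ = 1006 + 154 - 77 = 1083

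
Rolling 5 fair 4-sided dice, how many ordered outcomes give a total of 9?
Coefficient of x^9 in (x + x² + ... + x^4)^5. By inclusion-exclusion on dice exceeding 4: Σ_j (-1)^j C(5,j)·C(9-1-4j, 4) = C(5,0)·C(8,4) - C(5,1)·C(4,4) = 1·70 - 5·1 = 65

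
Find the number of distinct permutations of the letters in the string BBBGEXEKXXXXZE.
14! / (1! × 1! × 3! × 5! × 1! × 3!) = 20180160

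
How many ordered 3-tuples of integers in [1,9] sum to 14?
Coefficient of x^14 in (x + x² + ... + x^9)^3. By inclusion-exclusion on dice exceeding 9: Σ_j (-1)^j C(3,j)·C(14-1-9j, 2) = C(3,0)·C(13,2) - C(3,1)·C(4,2) = 1·78 - 3·6 = 60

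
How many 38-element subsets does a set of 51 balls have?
C(51,38) = 51!/(38!×13!) = 476260169700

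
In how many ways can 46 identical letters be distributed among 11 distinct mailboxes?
C(46+11-1, 11-1) = C(56, 10) = 35607051480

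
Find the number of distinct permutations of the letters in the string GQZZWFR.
7! / (1! × 1! × 1! × 2! × 1! × 1!) = 2520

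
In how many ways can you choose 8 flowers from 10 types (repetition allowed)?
C(8+10-1, 10-1) = C(17, 9) = 24310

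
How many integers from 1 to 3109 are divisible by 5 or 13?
⌊3109/5⌋ + ⌊3109/13⌋ - ⌊3109/65⌋ = 621 + 239 - 47 = 813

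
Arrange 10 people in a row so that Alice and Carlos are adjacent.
Treat as block: (10-1)! × 2! = 362880 × 2 = 725760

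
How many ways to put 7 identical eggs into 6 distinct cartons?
C(7+6-1, 6-1) = C(12, 5) = 792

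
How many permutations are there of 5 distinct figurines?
5! = 120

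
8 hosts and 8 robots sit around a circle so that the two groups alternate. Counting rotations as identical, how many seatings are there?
Fix one of the hosts: (8-1)! ways for the remaining hosts, × 8! ways for the robots = 5040 × 40320 = 203212800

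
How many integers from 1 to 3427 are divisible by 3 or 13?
⌊3427/3⌋ + ⌊3427/13⌋ - ⌊3427/39⌋ = 1142 + 263 - 87 = 1318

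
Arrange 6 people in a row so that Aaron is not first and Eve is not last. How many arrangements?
By inclusion-exclusion: 6! - 2×(6-1)! + (6-2)! = 720 - 240 + 24 = 504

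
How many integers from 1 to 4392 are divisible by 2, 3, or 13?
⌊4392/2⌋+⌊4392/3⌋+⌊4392/13⌋ - ⌊4392/6⌋-⌊4392/26⌋-⌊4392/39⌋ + ⌊4392/78⌋ = 2196+1464+337 - 732-168-112 + 56 = 3041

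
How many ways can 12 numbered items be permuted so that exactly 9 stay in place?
Choose the 9 fixed points C(12,9) = 220, derange the rest: !3 = Σ_{j=0}^{3} (-1)^j·3!/j! = 6 - 6 + 3 - 1 = 2. Product = 220 × 2 = 440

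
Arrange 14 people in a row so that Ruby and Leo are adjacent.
Treat as block: (14-1)! × 2! = 6227020800 × 2 = 12454041600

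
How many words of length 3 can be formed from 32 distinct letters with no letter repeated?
P(32,3) = 32!/(32-3)! = 29760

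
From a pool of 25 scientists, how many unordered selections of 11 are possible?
C(25,11) = 25!/(11!×14!) = 4457400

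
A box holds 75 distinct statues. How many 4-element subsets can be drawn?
C(75,4) = 75!/(4!×71!) = 1215450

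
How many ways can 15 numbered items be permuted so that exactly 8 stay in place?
Choose the 8 fixed points C(15,8) = 6435, derange the rest: !7 = Σ_{j=0}^{7} (-1)^j·7!/j! = 5040 - 5040 + 2520 - 840 + 210 - 42 + 7 - 1 = 1854. Product = 6435 × 1854 = 11930490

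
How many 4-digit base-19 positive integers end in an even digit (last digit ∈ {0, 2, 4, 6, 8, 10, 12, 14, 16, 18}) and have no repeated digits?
Last∈{0,2,4,6,8,10,12,14,16,18}. Last=0: 4896. Last nonzero: 9×17×P(17,2) = 41616. Total = 46512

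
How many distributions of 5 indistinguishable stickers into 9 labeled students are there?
C(5+9-1, 9-1) = C(13, 8) = 1287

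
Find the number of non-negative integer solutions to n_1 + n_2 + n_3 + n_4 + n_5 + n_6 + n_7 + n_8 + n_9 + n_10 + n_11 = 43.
C(43+11-1, 11-1) = C(53, 10) = 19499099620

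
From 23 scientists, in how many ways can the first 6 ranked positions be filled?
P(23,6) = 23!/(23-6)! = 72681840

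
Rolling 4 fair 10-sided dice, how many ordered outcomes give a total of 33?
Coefficient of x^33 in (x + x² + ... + x^10)^4. By inclusion-exclusion on dice exceeding 10: Σ_j (-1)^j C(4,j)·C(33-1-10j, 3) = C(4,0)·C(32,3) - C(4,1)·C(22,3) + C(4,2)·C(12,3) = 1·4960 - 4·1540 + 6·220 = 120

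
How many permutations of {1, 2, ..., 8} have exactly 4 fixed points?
Choose the 4 fixed points C(8,4) = 70, derange the rest: !4 = Σ_{j=0}^{4} (-1)^j·4!/j! = 24 - 24 + 12 - 4 + 1 = 9. Product = 70 × 9 = 630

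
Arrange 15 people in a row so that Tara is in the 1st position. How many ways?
Fix one position: (15-1)! = 87178291200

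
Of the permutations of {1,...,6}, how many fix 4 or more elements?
Exactly j fixed points: C(6,j)·!(6-j); sum over j ≥ 4 (derangement numbers via !m = (m-1)·(!(m-1) + !(m-2)): !0..!2 = 1, 0, 1). Σ_{j=4}^{6} C(6,j)·!(6-j) = C(6,4)·!2 + C(6,5)·!1 + C(6,6)·!0 = 15·1 + 6·0 + 1·1 = 16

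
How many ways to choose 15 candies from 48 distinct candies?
C(48,15) = 48!/(15!×33!) = 1093260079344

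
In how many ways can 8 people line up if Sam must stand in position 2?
Fix one position: (8-1)! = 5040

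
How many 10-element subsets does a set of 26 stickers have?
C(26,10) = 26!/(10!×16!) = 5311735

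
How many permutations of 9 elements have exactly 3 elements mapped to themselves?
Choose the 3 fixed points C(9,3) = 84, derange the rest: !6 = Σ_{j=0}^{6} (-1)^j·6!/j! = 720 - 720 + 360 - 120 + 30 - 6 + 1 = 265. Product = 84 × 265 = 22260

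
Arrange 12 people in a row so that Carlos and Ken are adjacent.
Treat as block: (12-1)! × 2! = 39916800 × 2 = 79833600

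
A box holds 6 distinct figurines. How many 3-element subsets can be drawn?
C(6,3) = 6!/(3!×3!) = 20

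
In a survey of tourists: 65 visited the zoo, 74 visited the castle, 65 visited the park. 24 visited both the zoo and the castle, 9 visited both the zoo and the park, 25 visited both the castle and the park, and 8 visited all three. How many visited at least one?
|A∪B∪C| = 65+74+65-24-9-25+8 = 154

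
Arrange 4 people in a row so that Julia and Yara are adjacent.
Treat as block: (4-1)! × 2! = 6 × 2 = 12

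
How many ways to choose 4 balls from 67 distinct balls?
C(67,4) = 67!/(4!×63!) = 766480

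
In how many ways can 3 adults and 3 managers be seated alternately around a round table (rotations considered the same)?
Fix one of the adults: (3-1)! ways for the remaining adults, × 3! ways for the managers = 2 × 6 = 12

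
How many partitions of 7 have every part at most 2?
Let r_j(i) = number of partitions of i into parts ≤ j, for i = 0..7. r_1(i) = 1 for all i; r_j(i) = r_{j-1}(i) + r_j(i-j). Rows j = 2..2: ≤2: 1 1 2 2 3 3 4 4. r_2(7) = 4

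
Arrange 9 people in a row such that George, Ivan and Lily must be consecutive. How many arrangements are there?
Treat the 3 as one block: (9-3+1)! × 3! = 5040 × 6 = 30240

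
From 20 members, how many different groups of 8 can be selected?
C(20,8) = 20!/(8!×12!) = 125970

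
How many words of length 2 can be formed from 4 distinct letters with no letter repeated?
P(4,2) = 4!/(4-2)! = 12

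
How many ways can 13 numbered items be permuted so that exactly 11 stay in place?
Choose the 11 fixed points C(13,11) = 78, derange the rest: !2 = Σ_{j=0}^{2} (-1)^j·2!/j! = 2 - 2 + 1 = 1. Product = 78 × 1 = 78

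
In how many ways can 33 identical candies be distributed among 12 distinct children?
C(33+12-1, 12-1) = C(44, 11) = 7669339132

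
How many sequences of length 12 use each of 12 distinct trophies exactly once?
12! = 479001600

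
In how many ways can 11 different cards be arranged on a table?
11! = 39916800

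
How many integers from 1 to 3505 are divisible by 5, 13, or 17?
⌊3505/5⌋+⌊3505/13⌋+⌊3505/17⌋ - ⌊3505/65⌋-⌊3505/85⌋-⌊3505/221⌋ + ⌊3505/1105⌋ = 701+269+206 - 53-41-15 + 3 = 1070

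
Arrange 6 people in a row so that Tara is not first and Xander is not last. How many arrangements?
By inclusion-exclusion: 6! - 2×(6-1)! + (6-2)! = 720 - 240 + 24 = 504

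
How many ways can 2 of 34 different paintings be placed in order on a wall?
P(34,2) = 34!/(34-2)! = 1122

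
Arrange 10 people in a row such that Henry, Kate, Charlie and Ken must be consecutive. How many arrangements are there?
Treat the 4 as one block: (10-4+1)! × 4! = 5040 × 24 = 120960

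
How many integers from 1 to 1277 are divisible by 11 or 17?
⌊1277/11⌋ + ⌊1277/17⌋ - ⌊1277/187⌋ = 116 + 75 - 6 = 185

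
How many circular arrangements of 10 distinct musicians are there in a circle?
Circular: fix one position, arrange the rest. (10-1)! = 362880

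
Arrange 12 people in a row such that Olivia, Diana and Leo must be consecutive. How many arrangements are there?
Treat the 3 as one block: (12-3+1)! × 3! = 3628800 × 6 = 21772800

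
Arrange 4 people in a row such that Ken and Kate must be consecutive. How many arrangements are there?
Treat the 2 as one block: (4-2+1)! × 2! = 6 × 2 = 12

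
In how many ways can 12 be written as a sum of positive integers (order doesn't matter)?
Pentagonal recurrence p(n) = p(n-1) + p(n-2) - p(n-5) - p(n-7) + p(n-12) + p(n-15) - ... gives p(0..11) = 1, 1, 2, 3, 5, 7, 11, 15, 22, 30, 42, 56. p(12) = p(11) + p(10) - p(7) - p(5) + p(0) = 56 + 42 - 15 - 7 + 1 = 77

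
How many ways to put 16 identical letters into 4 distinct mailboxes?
C(16+4-1, 4-1) = C(19, 3) = 969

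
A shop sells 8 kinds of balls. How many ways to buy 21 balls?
C(21+8-1, 8-1) = C(28, 7) = 1184040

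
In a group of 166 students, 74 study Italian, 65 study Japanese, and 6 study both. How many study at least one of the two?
|A∪B| = |A| + |B| - |A∩B| = 74 + 65 - 6 = 133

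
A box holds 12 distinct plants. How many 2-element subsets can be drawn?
C(12,2) = 12!/(2!×10!) = 66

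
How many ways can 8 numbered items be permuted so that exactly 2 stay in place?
Choose the 2 fixed points C(8,2) = 28, derange the rest: !6 = Σ_{j=0}^{6} (-1)^j·6!/j! = 720 - 720 + 360 - 120 + 30 - 6 + 1 = 265. Product = 28 × 265 = 7420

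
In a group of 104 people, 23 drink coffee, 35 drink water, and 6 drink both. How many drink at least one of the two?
|A∪B| = |A| + |B| - |A∩B| = 23 + 35 - 6 = 52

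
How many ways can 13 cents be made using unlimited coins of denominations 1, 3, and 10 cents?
Coefficient of x^13 in 1/(1-x^1) · 1/(1-x^3) · 1/(1-x^10). Case on j = number of 10-cent coins (j = 0..1); remainder r = 13 - 10j is made from {1,3} in ⌊r/3⌋+1 ways. r = 13, 3 → 5 + 2 = 7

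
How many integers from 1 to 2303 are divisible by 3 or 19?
⌊2303/3⌋ + ⌊2303/19⌋ - ⌊2303/57⌋ = 767 + 121 - 40 = 848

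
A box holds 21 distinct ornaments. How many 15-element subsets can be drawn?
C(21,15) = 21!/(15!×6!) = 54264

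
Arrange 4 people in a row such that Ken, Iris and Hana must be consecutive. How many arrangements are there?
Treat the 3 as one block: (4-3+1)! × 3! = 2 × 6 = 12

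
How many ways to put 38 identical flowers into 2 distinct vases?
C(38+2-1, 2-1) = C(39, 1) = 39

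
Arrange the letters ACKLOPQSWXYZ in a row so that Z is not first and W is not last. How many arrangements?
By inclusion-exclusion: 12! - 2×(12-1)! + (12-2)! = 479001600 - 79833600 + 3628800 = 402796800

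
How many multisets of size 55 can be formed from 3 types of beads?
C(55+3-1, 3-1) = C(57, 2) = 1596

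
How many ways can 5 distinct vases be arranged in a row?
5! = 120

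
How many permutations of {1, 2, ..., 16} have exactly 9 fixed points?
Choose the 9 fixed points C(16,9) = 11440, derange the rest: !7 = Σ_{j=0}^{7} (-1)^j·7!/j! = 5040 - 5040 + 2520 - 840 + 210 - 42 + 7 - 1 = 1854. Product = 11440 × 1854 = 21209760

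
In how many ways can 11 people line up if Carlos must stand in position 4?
Fix one position: (11-1)! = 3628800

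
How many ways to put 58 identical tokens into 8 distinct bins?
C(58+8-1, 8-1) = C(65, 7) = 696190560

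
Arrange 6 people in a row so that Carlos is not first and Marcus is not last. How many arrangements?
By inclusion-exclusion: 6! - 2×(6-1)! + (6-2)! = 720 - 240 + 24 = 504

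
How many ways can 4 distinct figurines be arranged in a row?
4! = 24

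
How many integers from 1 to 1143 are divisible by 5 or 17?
⌊1143/5⌋ + ⌊1143/17⌋ - ⌊1143/85⌋ = 228 + 67 - 13 = 282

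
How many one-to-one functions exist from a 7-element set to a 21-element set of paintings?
P(21,7) = 21!/(21-7)! = 586051200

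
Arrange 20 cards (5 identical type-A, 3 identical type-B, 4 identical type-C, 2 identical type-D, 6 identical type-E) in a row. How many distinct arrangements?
20! / (5! × 3! × 4! × 2! × 6!) = 97772875200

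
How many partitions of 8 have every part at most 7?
Let r_j(i) = number of partitions of i into parts ≤ j, for i = 0..8. r_1(i) = 1 for all i; r_j(i) = r_{j-1}(i) + r_j(i-j). Rows j = 2..7: ≤2: 1 1 2 2 3 3 4 4 5; ≤3: 1 1 2 3 4 5 7 8 10; ≤4: 1 1 2 3 5 6 9 11 15; ≤5: 1 1 2 3 5 7 10 13 18; ≤6: 1 1 2 3 5 7 11 14 20; ≤7: 1 1 2 3 5 7 11 15 21. r_7(8) = 21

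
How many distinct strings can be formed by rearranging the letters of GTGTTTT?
7! / (5! × 2!) = 21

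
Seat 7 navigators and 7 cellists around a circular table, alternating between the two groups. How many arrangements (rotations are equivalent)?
Fix one of the navigators: (7-1)! ways for the remaining navigators, × 7! ways for the cellists = 720 × 5040 = 3628800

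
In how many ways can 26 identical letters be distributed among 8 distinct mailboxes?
C(26+8-1, 8-1) = C(33, 7) = 4272048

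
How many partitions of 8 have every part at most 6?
Let r_j(i) = number of partitions of i into parts ≤ j, for i = 0..8. r_1(i) = 1 for all i; r_j(i) = r_{j-1}(i) + r_j(i-j). Rows j = 2..6: ≤2: 1 1 2 2 3 3 4 4 5; ≤3: 1 1 2 3 4 5 7 8 10; ≤4: 1 1 2 3 5 6 9 11 15; ≤5: 1 1 2 3 5 7 10 13 18; ≤6: 1 1 2 3 5 7 11 14 20. r_6(8) = 20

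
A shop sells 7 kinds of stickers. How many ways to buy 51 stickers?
C(51+7-1, 7-1) = C(57, 6) = 36288252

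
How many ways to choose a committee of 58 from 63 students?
C(63,58) = 63!/(58!×5!) = 7028847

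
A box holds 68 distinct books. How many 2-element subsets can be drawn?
C(68,2) = 68!/(2!×66!) = 2278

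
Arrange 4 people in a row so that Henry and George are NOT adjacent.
Total - adjacent = 4! - (4-1)!×2 = 24 - 12 = 12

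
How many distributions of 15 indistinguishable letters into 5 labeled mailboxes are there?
C(15+5-1, 5-1) = C(19, 4) = 3876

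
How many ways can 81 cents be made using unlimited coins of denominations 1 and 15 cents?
Coefficient of x^81 in 1/(1-x^1) · 1/(1-x^15). Use j coins of 15 for j = 0..⌊81/15⌋ = 5, the rest in 1s: 5 + 1 = 6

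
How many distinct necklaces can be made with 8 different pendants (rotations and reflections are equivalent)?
(8-1)!/2 = 5040/2 = 2520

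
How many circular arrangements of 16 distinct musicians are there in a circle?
Circular: fix one position, arrange the rest. (16-1)! = 1307674368000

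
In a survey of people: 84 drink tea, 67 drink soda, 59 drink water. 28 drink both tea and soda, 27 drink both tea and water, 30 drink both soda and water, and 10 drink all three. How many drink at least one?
|A∪B∪C| = 84+67+59-28-27-30+10 = 135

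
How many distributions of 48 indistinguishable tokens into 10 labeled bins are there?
C(48+10-1, 10-1) = C(57, 9) = 8996462475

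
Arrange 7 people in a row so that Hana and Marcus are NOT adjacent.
Total - adjacent = 7! - (7-1)!×2 = 5040 - 1440 = 3600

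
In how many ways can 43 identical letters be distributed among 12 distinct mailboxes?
C(43+12-1, 12-1) = C(54, 11) = 95722852680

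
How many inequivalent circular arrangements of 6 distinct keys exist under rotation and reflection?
(6-1)!/2 = 120/2 = 60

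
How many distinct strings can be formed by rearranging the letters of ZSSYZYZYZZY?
11! / (4! × 2! × 5!) = 6930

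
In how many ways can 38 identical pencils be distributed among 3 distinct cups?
C(38+3-1, 3-1) = C(40, 2) = 780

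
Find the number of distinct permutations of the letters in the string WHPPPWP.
7! / (4! × 2! × 1!) = 105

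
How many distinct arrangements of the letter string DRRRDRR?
7! / (5! × 2!) = 21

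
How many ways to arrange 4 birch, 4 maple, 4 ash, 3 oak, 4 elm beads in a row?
19! / (4! × 4! × 4! × 3! × 4!) = 61108047000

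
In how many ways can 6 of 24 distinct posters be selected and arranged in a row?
P(24,6) = 24!/(24-6)! = 96909120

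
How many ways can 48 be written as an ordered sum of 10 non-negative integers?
C(48+10-1, 10-1) = C(57, 9) = 8996462475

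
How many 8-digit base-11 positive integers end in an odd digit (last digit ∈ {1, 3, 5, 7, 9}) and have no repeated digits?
Last∈{1,3,5,7,9}. Last=0: 0. Last nonzero: 5×9×P(9,6) = 2721600. Total = 2721600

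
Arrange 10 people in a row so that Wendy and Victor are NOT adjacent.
Total - adjacent = 10! - (10-1)!×2 = 3628800 - 725760 = 2903040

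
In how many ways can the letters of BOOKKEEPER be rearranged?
10! / (1! × 2! × 2! × 3! × 1! × 1!) = 151200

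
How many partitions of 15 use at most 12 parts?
By conjugation, equals partitions of 15 into parts ≤ 12. Let r_j(i) = number of partitions of i into parts ≤ j, for i = 0..15. r_1(i) = 1 for all i; r_j(i) = r_{j-1}(i) + r_j(i-j). Rows j = 2..12: ≤2: 1 1 2 2 3 3 4 4 5 5 6 6 7 7 8 8; ≤3: 1 1 2 3 4 5 7 8 10 12 14 16 19 21 24 27; ≤4: 1 1 2 3 5 6 9 11 15 18 23 27 34 39 47 54; ≤5: 1 1 2 3 5 7 10 13 18 23 30 37 47 57 70 84; ≤6: 1 1 2 3 5 7 11 14 20 26 35 44 58 71 90 110; ≤7: 1 1 2 3 5 7 11 15 21 28 38 49 65 82 105 131; ≤8: 1 1 2 3 5 7 11 15 22 29 40 52 70 89 116 146; ≤9: 1 1 2 3 5 7 11 15 22 30 41 54 73 94 123 157; ≤10: 1 1 2 3 5 7 11 15 22 30 42 55 75 97 128 164; ≤11: 1 1 2 3 5 7 11 15 22 30 42 56 76 99 131 169; ≤12: 1 1 2 3 5 7 11 15 22 30 42 56 77 100 133 172. r_12(15) = 172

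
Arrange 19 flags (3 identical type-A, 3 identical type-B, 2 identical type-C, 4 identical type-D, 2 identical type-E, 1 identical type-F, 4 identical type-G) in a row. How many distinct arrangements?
19! / (3! × 3! × 2! × 4! × 2! × 1! × 4!) = 1466593128000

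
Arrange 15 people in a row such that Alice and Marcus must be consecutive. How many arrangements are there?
Treat the 2 as one block: (15-2+1)! × 2! = 87178291200 × 2 = 174356582400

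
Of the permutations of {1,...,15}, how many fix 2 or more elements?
Exactly j fixed points: C(15,j)·!(15-j); sum over j ≥ 2 (derangement numbers via !m = (m-1)·(!(m-1) + !(m-2)): !0..!13 = 1, 0, 1, 2, 9, 44, 265, 1854, 14833, 133496, 1334961, 14684570, 176214841, 2290792932). Σ_{j=2}^{15} C(15,j)·!(15-j) = C(15,2)·!13 + C(15,3)·!12 + C(15,4)·!11 + C(15,5)·!10 + C(15,6)·!9 + C(15,7)·!8 + C(15,8)·!7 + C(15,9)·!6 + C(15,10)·!5 + C(15,11)·!4 + C(15,12)·!3 + C(15,13)·!2 + C(15,14)·!1 + C(15,15)·!0 = 105·2290792932 + 455·176214841 + 1365·14684570 + 3003·1334961 + 5005·133496 + 6435·14833 + 6435·1854 + 5005·265 + 3003·44 + 1365·9 + 455·2 + 105·1 + 15·0 + 1·1 = 345541336531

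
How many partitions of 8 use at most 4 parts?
By conjugation, equals partitions of 8 into parts ≤ 4. Let r_j(i) = number of partitions of i into parts ≤ j, for i = 0..8. r_1(i) = 1 for all i; r_j(i) = r_{j-1}(i) + r_j(i-j). Rows j = 2..4: ≤2: 1 1 2 2 3 3 4 4 5; ≤3: 1 1 2 3 4 5 7 8 10; ≤4: 1 1 2 3 5 6 9 11 15. r_4(8) = 15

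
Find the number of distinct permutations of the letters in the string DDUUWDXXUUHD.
12! / (1! × 4! × 2! × 1! × 4!) = 415800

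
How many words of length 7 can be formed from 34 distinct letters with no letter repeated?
P(34,7) = 34!/(34-7)! = 27113264640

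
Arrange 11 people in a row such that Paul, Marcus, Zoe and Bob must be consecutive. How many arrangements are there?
Treat the 4 as one block: (11-4+1)! × 4! = 40320 × 24 = 967680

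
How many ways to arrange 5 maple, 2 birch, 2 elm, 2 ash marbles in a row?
11! / (5! × 2! × 2! × 2!) = 41580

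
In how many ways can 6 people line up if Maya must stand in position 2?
Fix one position: (6-1)! = 120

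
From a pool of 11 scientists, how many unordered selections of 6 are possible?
C(11,6) = 11!/(6!×5!) = 462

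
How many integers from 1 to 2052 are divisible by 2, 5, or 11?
⌊2052/2⌋+⌊2052/5⌋+⌊2052/11⌋ - ⌊2052/10⌋-⌊2052/22⌋-⌊2052/55⌋ + ⌊2052/110⌋ = 1026+410+186 - 205-93-37 + 18 = 1305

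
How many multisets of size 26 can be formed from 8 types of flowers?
C(26+8-1, 8-1) = C(33, 7) = 4272048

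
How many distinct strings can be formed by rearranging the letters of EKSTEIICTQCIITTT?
16! / (1! × 5! × 4! × 2! × 2! × 1! × 1!) = 1816214400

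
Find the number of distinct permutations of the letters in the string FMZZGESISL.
10! / (1! × 1! × 1! × 2! × 2! × 1! × 1! × 1!) = 907200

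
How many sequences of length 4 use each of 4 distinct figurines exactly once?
4! = 24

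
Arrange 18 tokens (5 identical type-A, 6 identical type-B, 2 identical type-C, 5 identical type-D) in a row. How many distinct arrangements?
18! / (5! × 6! × 2! × 5!) = 308756448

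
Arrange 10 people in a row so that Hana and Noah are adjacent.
Treat as block: (10-1)! × 2! = 362880 × 2 = 725760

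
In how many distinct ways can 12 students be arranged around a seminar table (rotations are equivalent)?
Circular: fix one position, arrange the rest. (12-1)! = 39916800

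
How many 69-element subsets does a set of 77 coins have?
C(77,69) = 77!/(69!×8!) = 21042072975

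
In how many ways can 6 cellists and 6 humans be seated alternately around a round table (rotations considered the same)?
Fix one of the cellists: (6-1)! ways for the remaining cellists, × 6! ways for the humans = 120 × 720 = 86400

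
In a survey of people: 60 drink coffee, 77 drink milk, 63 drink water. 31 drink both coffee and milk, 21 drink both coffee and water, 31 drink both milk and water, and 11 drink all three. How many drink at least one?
|A∪B∪C| = 60+77+63-31-21-31+11 = 128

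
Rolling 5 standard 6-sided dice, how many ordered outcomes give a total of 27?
Coefficient of x^27 in (x + x² + ... + x^6)^5. By inclusion-exclusion on dice exceeding 6: Σ_j (-1)^j C(5,j)·C(27-1-6j, 4) = C(5,0)·C(26,4) - C(5,1)·C(20,4) + C(5,2)·C(14,4) - C(5,3)·C(8,4) = 1·14950 - 5·4845 + 10·1001 - 10·70 = 35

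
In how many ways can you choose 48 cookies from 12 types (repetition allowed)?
C(48+12-1, 12-1) = C(59, 11) = 279871768995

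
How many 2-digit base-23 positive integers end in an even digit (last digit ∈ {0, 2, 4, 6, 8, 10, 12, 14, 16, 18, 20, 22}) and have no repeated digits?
Last∈{0,2,4,6,8,10,12,14,16,18,20,22}. Last=0: 22. Last nonzero: 11×21×P(21,0) = 231. Total = 253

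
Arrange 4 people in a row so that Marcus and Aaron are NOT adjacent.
Total - adjacent = 4! - (4-1)!×2 = 24 - 12 = 12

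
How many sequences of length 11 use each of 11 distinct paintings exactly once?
11! = 39916800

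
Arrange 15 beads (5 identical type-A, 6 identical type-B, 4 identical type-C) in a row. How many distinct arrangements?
15! / (5! × 6! × 4!) = 630630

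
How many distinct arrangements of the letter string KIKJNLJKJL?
10! / (2! × 1! × 3! × 1! × 3!) = 50400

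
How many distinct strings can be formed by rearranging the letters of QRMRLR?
6! / (1! × 1! × 3! × 1!) = 120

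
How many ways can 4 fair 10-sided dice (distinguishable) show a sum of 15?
Coefficient of x^15 in (x + x² + ... + x^10)^4. By inclusion-exclusion on dice exceeding 10: Σ_j (-1)^j C(4,j)·C(15-1-10j, 3) = C(4,0)·C(14,3) - C(4,1)·C(4,3) = 1·364 - 4·4 = 348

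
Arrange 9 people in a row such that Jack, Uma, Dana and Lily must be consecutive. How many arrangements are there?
Treat the 4 as one block: (9-4+1)! × 4! = 720 × 24 = 17280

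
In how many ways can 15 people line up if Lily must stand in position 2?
Fix one position: (15-1)! = 87178291200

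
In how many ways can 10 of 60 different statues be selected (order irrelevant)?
C(60,10) = 60!/(10!×50!) = 75394027566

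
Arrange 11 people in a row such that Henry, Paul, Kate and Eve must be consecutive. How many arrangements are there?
Treat the 4 as one block: (11-4+1)! × 4! = 40320 × 24 = 967680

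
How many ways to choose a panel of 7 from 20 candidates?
C(20,7) = 20!/(7!×13!) = 77520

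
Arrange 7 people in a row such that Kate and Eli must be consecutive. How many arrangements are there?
Treat the 2 as one block: (7-2+1)! × 2! = 720 × 2 = 1440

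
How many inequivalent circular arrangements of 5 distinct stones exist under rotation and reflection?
(5-1)!/2 = 24/2 = 12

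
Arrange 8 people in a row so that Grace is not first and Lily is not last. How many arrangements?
By inclusion-exclusion: 8! - 2×(8-1)! + (8-2)! = 40320 - 10080 + 720 = 30960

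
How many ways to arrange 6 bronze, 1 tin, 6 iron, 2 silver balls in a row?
15! / (6! × 1! × 6! × 2!) = 1261260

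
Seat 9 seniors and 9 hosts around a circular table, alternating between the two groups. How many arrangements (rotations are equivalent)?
Fix one of the seniors: (9-1)! ways for the remaining seniors, × 9! ways for the hosts = 40320 × 362880 = 14631321600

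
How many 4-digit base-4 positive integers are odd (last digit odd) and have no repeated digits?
Last∈{1,3}. Last=0: 0. Last nonzero: 2×2×P(2,2) = 8. Total = 8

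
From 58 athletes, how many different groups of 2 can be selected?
C(58,2) = 58!/(2!×56!) = 1653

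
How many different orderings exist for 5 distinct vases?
5! = 120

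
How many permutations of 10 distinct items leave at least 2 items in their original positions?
Exactly j fixed points: C(10,j)·!(10-j); sum over j ≥ 2 (derangement numbers via !m = (m-1)·(!(m-1) + !(m-2)): !0..!8 = 1, 0, 1, 2, 9, 44, 265, 1854, 14833). Σ_{j=2}^{10} C(10,j)·!(10-j) = C(10,2)·!8 + C(10,3)·!7 + C(10,4)·!6 + C(10,5)·!5 + C(10,6)·!4 + C(10,7)·!3 + C(10,8)·!2 + C(10,9)·!1 + C(10,10)·!0 = 45·14833 + 120·1854 + 210·265 + 252·44 + 210·9 + 120·2 + 45·1 + 10·0 + 1·1 = 958879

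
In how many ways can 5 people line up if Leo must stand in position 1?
Fix one position: (5-1)! = 24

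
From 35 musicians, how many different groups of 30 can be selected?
C(35,30) = 35!/(30!×5!) = 324632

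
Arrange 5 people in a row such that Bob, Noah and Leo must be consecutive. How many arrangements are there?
Treat the 3 as one block: (5-3+1)! × 3! = 6 × 6 = 36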